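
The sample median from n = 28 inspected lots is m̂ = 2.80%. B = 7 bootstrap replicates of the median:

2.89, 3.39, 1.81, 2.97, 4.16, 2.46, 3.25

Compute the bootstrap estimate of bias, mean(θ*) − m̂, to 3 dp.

mean(θ*) = (2.89 + 3.39 + 1.81 + 2.97 + 4.16 + 2.46 + 3.25) / 7 = 2.9900
bias = 2.9900 − 2.80

bias = +0.190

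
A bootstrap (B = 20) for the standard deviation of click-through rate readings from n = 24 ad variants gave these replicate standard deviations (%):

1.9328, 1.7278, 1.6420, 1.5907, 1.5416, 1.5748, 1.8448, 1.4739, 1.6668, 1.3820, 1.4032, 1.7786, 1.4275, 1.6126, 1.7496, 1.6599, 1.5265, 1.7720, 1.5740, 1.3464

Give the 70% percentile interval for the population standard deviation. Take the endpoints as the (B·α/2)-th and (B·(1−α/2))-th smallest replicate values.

Sorted replicates: 1.3464, 1.3820, 1.4032, 1.4275, 1.4739, 1.5265, 1.5416, 1.5740, 1.5748, 1.5907, 1.6126, 1.6420, 1.6599, 1.6668, 1.7278, 1.7496, 1.7720, 1.7786, 1.8448, 1.9328
α = 0.30; lower rank = 20 × 0.150 = 3; upper rank = 20 × 0.850 = 17.
The 3rd smallest replicate is 1.4032; the 17th is 1.7720.

(1.4032, 1.7720)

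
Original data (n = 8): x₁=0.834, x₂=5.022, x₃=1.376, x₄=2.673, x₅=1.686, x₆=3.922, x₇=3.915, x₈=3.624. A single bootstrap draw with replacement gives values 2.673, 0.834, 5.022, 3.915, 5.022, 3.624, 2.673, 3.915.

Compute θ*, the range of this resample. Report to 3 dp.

Range = 5.022 − 0.834 = 4.188

θ* = 4.188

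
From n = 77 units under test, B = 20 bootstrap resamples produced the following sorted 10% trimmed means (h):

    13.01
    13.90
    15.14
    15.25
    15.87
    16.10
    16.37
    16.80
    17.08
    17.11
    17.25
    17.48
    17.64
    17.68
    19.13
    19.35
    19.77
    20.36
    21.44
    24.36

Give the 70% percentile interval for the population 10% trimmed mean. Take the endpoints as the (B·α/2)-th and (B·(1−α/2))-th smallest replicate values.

(15.14, 19.77)

α = 0.30; lower rank = 20 × 0.150 = 3; upper rank = 20 × 0.850 = 17.
The 3rd smallest replicate is 15.14; the 17th is 19.77.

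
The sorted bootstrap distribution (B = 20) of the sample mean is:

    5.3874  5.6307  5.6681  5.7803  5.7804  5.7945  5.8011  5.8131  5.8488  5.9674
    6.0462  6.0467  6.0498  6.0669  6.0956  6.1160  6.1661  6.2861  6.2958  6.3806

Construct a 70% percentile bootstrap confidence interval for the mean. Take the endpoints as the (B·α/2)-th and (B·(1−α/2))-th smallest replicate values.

α = 0.30; lower rank = 20 × 0.150 = 3; upper rank = 20 × 0.850 = 17.
The 3rd smallest replicate is 5.6681; the 17th is 6.1661.

(5.6681, 6.1661)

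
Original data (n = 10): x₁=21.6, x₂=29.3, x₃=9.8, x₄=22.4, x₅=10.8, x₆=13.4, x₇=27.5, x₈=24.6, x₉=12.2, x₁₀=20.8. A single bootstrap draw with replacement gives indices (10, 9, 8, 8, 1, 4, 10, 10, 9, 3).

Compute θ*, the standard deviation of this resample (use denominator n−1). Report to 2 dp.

Resample values: 20.8, 12.2, 24.6, 24.6, 21.6, 22.4, 20.8, 20.8, 12.2, 9.8.
Mean = 18.9800; sum of squared deviations = 267.8760
s² = 267.8760 / 9 = 29.7640
s = √29.7640 = 5.46

θ* = 5.46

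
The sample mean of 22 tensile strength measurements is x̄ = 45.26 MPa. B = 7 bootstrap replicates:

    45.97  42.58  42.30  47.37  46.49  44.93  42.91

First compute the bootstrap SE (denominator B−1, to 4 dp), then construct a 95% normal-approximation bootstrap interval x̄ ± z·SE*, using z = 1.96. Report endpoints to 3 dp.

Mean of replicates = 44.6500; sum of squared deviations = 25.4398; SE* = √(25.4398/6) = 2.0591
Margin = 1.96 × 2.0591 = 4.0358
Interval: 45.26 ± 4.0358

(41.224, 49.296)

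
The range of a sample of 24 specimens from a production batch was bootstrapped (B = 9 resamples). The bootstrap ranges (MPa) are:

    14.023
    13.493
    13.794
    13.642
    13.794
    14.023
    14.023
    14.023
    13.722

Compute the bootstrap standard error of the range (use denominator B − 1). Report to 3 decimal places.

Bootstrap SE is the standard deviation of the 9 replicate ranges.
Mean of replicates: (14.023 + 13.493 + 13.794 + 13.642 + 13.794 + 14.023 + 14.023 + 14.023 + 13.722) / 9 = 124.5370 / 9 = 13.8374
Sum of squared deviations: (+0.1856)² + (−0.3444)² + (−0.0434)² + (−0.1954)² + (−0.0434)² + (+0.1856)² + (+0.1856)² + (+0.1856)² + (−0.1154)² = 0.3117
Variance = 0.3117 / 8 = 0.0390
SE* = √0.0390

SE* = 0.197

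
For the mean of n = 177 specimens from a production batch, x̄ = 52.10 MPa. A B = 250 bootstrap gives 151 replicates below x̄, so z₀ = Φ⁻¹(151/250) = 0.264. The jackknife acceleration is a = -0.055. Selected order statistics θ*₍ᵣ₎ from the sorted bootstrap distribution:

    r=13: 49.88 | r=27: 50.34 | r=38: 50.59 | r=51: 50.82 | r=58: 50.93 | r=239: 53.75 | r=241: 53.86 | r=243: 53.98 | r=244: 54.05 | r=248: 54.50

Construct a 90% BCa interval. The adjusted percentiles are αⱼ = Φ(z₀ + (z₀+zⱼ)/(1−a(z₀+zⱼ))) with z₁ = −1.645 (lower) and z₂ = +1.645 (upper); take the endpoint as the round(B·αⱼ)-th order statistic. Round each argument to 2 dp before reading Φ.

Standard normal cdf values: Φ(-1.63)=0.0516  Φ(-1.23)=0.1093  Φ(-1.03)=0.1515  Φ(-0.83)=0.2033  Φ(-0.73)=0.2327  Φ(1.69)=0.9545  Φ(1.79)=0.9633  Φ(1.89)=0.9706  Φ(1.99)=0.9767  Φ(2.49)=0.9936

(50.34, 54.05)

Lower: z₀ + z₁ = 0.264 + (-1.645) = -1.381; 1 − a(z₀+z₁) = 1 − (-0.055)(-1.381) = 0.9240; argument = 0.264 + (-1.381)/0.9240 = -1.2305 → -1.23.
α₁ = Φ(-1.23) = 0.1093; rank = round(250 × 0.1093) = 27; θ*₍27₎ = 50.34.
Upper: z₀ + z₂ = 1.909; 1 − a(z₀+z₂) = 1.1050; argument = 1.9916 → 1.99; α₂ = 0.9767; rank = 244; θ*₍244₎ = 54.05.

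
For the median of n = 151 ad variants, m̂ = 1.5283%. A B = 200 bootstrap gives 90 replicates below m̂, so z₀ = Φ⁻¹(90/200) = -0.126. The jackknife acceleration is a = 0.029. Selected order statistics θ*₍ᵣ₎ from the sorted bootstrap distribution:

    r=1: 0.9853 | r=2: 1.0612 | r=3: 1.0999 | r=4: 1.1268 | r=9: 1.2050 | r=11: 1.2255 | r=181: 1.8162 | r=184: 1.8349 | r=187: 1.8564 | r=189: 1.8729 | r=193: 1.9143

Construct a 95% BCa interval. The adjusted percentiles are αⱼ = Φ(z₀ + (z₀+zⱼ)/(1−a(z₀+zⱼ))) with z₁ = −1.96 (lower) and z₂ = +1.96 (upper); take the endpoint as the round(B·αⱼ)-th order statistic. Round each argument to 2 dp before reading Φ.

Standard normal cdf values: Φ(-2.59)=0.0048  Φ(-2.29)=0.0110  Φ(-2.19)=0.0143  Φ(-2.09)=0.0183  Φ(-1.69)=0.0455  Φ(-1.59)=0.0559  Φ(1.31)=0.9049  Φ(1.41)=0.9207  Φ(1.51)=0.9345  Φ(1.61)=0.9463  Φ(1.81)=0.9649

(1.1268, 1.9143)

Lower: z₀ + z₁ = -0.126 + (-1.960) = -2.086; 1 − a(z₀+z₁) = 1 − (0.029)(-2.086) = 1.0605; argument = -0.126 + (-2.086)/1.0605 = -2.0930 → -2.09.
α₁ = Φ(-2.09) = 0.0183; rank = round(200 × 0.0183) = 4; θ*₍4₎ = 1.1268.
Upper: z₀ + z₂ = 1.834; 1 − a(z₀+z₂) = 0.9468; argument = 1.8110 → 1.81; α₂ = 0.9649; rank = 193; θ*₍193₎ = 1.9143.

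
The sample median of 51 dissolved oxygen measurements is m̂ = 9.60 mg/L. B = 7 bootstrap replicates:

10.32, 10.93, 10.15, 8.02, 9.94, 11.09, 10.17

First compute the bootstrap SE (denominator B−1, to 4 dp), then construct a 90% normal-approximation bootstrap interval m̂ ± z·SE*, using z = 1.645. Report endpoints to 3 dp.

Mean of replicates = 10.0886; sum of squared deviations = 6.0759; SE* = √(6.0759/6) = 1.0063
Margin = 1.645 × 1.0063 = 1.6554
Interval: 9.60 ± 1.6554

(7.945, 11.255)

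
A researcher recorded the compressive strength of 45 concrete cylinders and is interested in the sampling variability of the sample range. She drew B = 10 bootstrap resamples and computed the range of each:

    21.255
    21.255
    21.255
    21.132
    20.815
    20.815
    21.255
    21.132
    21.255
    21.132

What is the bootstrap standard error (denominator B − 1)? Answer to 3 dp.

Bootstrap SE is the standard deviation of the 10 replicate ranges.
Mean of replicates: (21.255 + 21.255 + 21.255 + 21.132 + 20.815 + 20.815 + 21.255 + 21.132 + 21.255 + 21.132) / 10 = 211.3010 / 10 = 21.1301
Sum of squared deviations: (+0.1249)² + (+0.1249)² + (+0.1249)² + (+0.0019)² + (−0.3151)² + (−0.3151)² + (+0.1249)² + (+0.0019)² + (+0.1249)² + (+0.0019)² = 0.2766
Variance = 0.2766 / 9 = 0.0307
SE* = √0.0307

SE* = 0.175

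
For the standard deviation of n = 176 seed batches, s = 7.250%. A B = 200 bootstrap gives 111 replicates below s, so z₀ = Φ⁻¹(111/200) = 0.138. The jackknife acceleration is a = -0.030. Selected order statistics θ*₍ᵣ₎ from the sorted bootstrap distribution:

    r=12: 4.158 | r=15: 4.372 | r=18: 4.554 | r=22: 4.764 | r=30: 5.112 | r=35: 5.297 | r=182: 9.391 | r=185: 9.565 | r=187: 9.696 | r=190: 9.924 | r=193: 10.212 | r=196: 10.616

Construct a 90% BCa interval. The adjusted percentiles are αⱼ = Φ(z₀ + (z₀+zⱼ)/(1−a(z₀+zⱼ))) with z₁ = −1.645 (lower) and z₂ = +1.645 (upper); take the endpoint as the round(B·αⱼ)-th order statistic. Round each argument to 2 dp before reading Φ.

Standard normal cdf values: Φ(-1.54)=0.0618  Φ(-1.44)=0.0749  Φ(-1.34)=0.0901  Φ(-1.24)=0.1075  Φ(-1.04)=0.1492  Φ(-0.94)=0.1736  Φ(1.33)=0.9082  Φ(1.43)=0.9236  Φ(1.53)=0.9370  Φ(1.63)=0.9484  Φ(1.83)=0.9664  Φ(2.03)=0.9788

Lower: z₀ + z₁ = 0.138 + (-1.645) = -1.507; 1 − a(z₀+z₁) = 1 − (-0.030)(-1.507) = 0.9548; argument = 0.138 + (-1.507)/0.9548 = -1.4404 → -1.44.
α₁ = Φ(-1.44) = 0.0749; rank = round(200 × 0.0749) = 15; θ*₍15₎ = 4.372.
Upper: z₀ + z₂ = 1.783; 1 − a(z₀+z₂) = 1.0535; argument = 1.8305 → 1.83; α₂ = 0.9664; rank = 193; θ*₍193₎ = 10.212.

(4.372, 10.212)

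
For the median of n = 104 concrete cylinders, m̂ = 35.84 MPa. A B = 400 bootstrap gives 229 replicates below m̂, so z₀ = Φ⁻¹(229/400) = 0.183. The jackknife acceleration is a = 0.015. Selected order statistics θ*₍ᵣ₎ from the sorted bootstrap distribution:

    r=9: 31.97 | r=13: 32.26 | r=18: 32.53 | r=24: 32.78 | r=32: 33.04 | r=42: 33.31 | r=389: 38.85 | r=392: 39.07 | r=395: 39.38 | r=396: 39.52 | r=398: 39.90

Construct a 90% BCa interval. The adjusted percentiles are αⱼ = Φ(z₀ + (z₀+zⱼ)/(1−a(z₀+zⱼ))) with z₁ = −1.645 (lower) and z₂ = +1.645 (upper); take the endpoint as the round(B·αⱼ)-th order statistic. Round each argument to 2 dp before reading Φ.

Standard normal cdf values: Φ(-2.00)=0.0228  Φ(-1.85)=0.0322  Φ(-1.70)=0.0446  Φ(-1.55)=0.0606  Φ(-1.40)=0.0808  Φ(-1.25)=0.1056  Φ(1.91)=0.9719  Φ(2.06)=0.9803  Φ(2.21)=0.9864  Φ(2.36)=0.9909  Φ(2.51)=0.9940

(33.31, 39.07)

Lower: z₀ + z₁ = 0.183 + (-1.645) = -1.462; 1 − a(z₀+z₁) = 1 − (0.015)(-1.462) = 1.0219; argument = 0.183 + (-1.462)/1.0219 = -1.2476 → -1.25.
α₁ = Φ(-1.25) = 0.1056; rank = round(400 × 0.1056) = 42; θ*₍42₎ = 33.31.
Upper: z₀ + z₂ = 1.828; 1 − a(z₀+z₂) = 0.9726; argument = 2.0625 → 2.06; α₂ = 0.9803; rank = 392; θ*₍392₎ = 39.07.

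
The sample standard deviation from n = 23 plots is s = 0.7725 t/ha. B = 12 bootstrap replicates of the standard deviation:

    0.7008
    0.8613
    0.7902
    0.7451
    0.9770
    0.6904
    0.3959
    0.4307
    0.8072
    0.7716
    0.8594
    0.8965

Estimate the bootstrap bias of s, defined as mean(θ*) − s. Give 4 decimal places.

mean(θ*) = (0.7008 + 0.8613 + 0.7902 + 0.7451 + 0.9770 + 0.6904 + 0.3959 + 0.4307 + 0.8072 + 0.7716 + 0.8594 + 0.8965) / 12 = 0.74384
bias = 0.74384 − 0.7725

bias = −0.0287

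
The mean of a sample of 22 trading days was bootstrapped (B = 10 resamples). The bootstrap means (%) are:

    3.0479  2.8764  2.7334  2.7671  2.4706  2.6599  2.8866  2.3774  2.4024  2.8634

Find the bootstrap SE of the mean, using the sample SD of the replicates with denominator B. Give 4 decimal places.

SE* = 0.2157

Bootstrap SE is the standard deviation of the 10 replicate means.
Mean of replicates: (3.0479 + 2.8764 + 2.7334 + 2.7671 + 2.4706 + 2.6599 + 2.8866 + 2.3774 + 2.4024 + 2.8634) / 10 = 27.08510 / 10 = 2.70851
Sum of squared deviations: (+0.33939)² + (+0.16789)² + (+0.02489)² + (+0.05859)² + (−0.23791)² + (−0.04861)² + (+0.17809)² + (−0.33111)² + (−0.30611)² + (+0.15489)² = 0.46543
Variance = 0.46543 / 10 = 0.04654
SE* = √0.04654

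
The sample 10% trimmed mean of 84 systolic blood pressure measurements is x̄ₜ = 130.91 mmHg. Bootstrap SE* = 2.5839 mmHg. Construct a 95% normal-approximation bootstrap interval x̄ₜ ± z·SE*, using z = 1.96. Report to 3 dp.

(125.846, 135.974)

Margin = 1.96 × 2.5839 = 5.0644
Interval: 130.91 ± 5.0644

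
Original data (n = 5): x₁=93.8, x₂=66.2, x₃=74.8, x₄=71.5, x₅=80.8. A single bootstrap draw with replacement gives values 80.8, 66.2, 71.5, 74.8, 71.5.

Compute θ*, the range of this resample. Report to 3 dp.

θ* = 14.600

Range = 80.8 − 66.2 = 14.600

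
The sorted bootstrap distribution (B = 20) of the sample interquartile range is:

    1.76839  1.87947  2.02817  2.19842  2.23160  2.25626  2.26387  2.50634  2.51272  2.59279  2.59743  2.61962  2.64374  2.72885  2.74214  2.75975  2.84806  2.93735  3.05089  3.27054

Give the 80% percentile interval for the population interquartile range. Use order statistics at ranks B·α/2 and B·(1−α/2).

(1.87947, 2.93735)

α = 0.20; lower rank = 20 × 0.100 = 2; upper rank = 20 × 0.900 = 18.
The 2nd smallest replicate is 1.87947; the 18th is 2.93735.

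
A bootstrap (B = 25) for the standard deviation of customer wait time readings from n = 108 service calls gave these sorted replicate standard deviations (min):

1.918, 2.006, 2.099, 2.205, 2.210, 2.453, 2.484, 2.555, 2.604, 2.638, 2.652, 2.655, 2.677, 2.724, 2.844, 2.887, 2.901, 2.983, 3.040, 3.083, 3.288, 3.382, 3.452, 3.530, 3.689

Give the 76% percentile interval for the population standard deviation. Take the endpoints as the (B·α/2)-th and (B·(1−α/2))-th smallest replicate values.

(2.099, 3.382)

α = 0.24; lower rank = 25 × 0.120 = 3; upper rank = 25 × 0.880 = 22.
The 3rd smallest replicate is 2.099; the 22nd is 3.382.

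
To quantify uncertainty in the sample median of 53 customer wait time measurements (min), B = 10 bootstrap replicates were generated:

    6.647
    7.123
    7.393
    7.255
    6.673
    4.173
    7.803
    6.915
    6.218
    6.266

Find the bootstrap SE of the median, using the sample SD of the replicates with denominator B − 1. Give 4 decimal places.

Bootstrap SE is the standard deviation of the 10 replicate medians.
Mean of replicates: (6.647 + 7.123 + 7.393 + 7.255 + 6.673 + 4.173 + 7.803 + 6.915 + 6.218 + 6.266) / 10 = 66.46600 / 10 = 6.64660
Sum of squared deviations: (+0.00040)² + (+0.47640)² + (+0.74640)² + (+0.60840)² + (+0.02640)² + (−2.47360)² + (+1.15640)² + (+0.26840)² + (−0.42860)² + (−0.38060)² = 9.01147
Variance = 9.01147 / 9 = 1.00127
SE* = √1.00127

SE* = 1.0006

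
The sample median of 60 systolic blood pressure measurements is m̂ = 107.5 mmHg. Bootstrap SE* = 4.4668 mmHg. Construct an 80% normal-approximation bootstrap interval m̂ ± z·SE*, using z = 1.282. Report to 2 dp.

(101.77, 113.23)

Margin = 1.282 × 4.4668 = 5.726
Interval: 107.5 ± 5.726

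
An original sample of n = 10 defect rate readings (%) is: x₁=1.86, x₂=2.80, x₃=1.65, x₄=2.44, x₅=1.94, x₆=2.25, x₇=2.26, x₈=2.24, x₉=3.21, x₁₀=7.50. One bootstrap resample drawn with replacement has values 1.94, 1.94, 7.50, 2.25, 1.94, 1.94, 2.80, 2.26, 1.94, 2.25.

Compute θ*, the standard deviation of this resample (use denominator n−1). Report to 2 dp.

θ* = 1.72

Mean = 2.6760; sum of squared deviations = 26.5308
s² = 26.5308 / 9 = 2.9479
s = √2.9479 = 1.72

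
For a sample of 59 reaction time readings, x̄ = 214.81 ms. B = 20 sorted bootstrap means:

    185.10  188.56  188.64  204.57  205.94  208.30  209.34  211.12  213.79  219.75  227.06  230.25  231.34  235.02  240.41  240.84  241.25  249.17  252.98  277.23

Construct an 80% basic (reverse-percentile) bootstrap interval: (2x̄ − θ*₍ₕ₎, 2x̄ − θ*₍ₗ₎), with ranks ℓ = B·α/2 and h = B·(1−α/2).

(180.45, 241.06)

Percentile endpoints at ranks 2 and 18: θ*₍2₎ = 188.56, θ*₍18₎ = 249.17.
Basic interval reflects these around x̄:
  lower = 2 × 214.81 − 249.17 = 180.45
  upper = 2 × 214.81 − 188.56 = 241.06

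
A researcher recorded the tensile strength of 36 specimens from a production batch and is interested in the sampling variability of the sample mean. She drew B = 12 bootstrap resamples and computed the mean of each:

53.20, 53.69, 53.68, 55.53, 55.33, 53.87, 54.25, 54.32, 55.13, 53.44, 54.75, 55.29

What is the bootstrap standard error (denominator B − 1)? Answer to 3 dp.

Bootstrap SE is the standard deviation of the 12 replicate means.
Mean of replicates: (53.20 + 53.69 + 53.68 + 55.53 + 55.33 + 53.87 + 54.25 + 54.32 + 55.13 + 53.44 + 54.75 + 55.29) / 12 = 652.4800 / 12 = 54.3733
Sum of squared deviations: (−1.1733)² + (−0.6833)² + (−0.6933)² + (+1.1567)² + (+0.9567)² + (−0.5033)² + (−0.1233)² + (−0.0533)² + (+0.7567)² + (−0.9333)² + (+0.3767)² + (+0.9167)² = 7.2747
Variance = 7.2747 / 11 = 0.6613
SE* = √0.6613

SE* = 0.813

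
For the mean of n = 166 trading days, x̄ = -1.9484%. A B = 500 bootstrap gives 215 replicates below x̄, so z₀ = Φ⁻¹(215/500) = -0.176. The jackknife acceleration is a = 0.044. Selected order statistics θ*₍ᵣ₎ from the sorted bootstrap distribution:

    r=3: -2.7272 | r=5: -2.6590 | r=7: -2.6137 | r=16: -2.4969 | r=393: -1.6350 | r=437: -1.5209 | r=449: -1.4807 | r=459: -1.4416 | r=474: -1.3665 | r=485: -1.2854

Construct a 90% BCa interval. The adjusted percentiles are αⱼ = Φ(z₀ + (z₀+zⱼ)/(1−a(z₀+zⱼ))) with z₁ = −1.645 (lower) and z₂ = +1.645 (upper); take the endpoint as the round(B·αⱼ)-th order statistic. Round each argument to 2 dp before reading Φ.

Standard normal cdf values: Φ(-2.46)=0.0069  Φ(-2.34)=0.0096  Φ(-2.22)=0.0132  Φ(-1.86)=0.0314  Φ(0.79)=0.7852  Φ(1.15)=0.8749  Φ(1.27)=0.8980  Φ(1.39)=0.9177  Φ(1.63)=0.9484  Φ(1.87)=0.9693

(-2.4969, -1.4416)

Lower: z₀ + z₁ = -0.176 + (-1.645) = -1.821; 1 − a(z₀+z₁) = 1 − (0.044)(-1.821) = 1.0801; argument = -0.176 + (-1.821)/1.0801 = -1.8619 → -1.86.
α₁ = Φ(-1.86) = 0.0314; rank = round(500 × 0.0314) = 16; θ*₍16₎ = -2.4969.
Upper: z₀ + z₂ = 1.469; 1 − a(z₀+z₂) = 0.9354; argument = 1.3945 → 1.39; α₂ = 0.9177; rank = 459; θ*₍459₎ = -1.4416.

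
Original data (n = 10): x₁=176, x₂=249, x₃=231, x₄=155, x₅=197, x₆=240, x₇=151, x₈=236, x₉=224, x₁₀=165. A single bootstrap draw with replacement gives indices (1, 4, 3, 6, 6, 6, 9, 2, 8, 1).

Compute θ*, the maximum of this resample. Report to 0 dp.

Resample values: 176, 155, 231, 240, 240, 240, 224, 249, 236, 176.
Maximum = 249

θ* = 249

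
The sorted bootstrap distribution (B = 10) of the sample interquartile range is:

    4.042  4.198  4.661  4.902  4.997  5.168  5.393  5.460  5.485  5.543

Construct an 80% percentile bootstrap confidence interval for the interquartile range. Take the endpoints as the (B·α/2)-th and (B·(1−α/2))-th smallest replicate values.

α = 0.20; lower rank = 10 × 0.100 = 1; upper rank = 10 × 0.900 = 9.
The 1st smallest replicate is 4.042; the 9th is 5.485.

(4.042, 5.485)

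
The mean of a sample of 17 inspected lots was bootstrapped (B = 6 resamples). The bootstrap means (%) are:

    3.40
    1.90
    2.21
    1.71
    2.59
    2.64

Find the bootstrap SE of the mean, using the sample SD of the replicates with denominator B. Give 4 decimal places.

SE* = 0.5561

Bootstrap SE is the standard deviation of the 6 replicate means.
Mean of replicates: (3.40 + 1.90 + 2.21 + 1.71 + 2.59 + 2.64) / 6 = 14.45000 / 6 = 2.40833
Sum of squared deviations: (+0.99167)² + (−0.50833)² + (−0.19833)² + (−0.69833)² + (+0.18167)² + (+0.23167)² = 1.85548
Variance = 1.85548 / 6 = 0.30925
SE* = √0.30925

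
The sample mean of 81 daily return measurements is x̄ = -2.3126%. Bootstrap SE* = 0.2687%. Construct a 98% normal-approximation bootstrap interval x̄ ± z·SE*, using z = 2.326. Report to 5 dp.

Margin = 2.326 × 0.2687 = 0.624996
Interval: -2.3126 ± 0.624996

(-2.93760, -1.68760)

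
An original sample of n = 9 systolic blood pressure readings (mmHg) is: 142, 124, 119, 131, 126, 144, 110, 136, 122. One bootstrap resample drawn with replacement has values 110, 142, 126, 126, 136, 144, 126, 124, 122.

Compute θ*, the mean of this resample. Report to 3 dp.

Mean = (110 + 142 + 126 + 126 + 136 + 144 + 126 + 124 + 122) / 9 = 1156.0 / 9 = 128.444

θ* = 128.444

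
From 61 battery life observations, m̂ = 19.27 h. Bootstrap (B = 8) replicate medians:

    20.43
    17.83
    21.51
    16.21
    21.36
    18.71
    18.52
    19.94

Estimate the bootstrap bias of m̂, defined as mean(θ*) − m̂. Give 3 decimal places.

bias = +0.044

mean(θ*) = (20.43 + 17.83 + 21.51 + 16.21 + 21.36 + 18.71 + 18.52 + 19.94) / 8 = 19.3137
bias = 19.3137 − 19.27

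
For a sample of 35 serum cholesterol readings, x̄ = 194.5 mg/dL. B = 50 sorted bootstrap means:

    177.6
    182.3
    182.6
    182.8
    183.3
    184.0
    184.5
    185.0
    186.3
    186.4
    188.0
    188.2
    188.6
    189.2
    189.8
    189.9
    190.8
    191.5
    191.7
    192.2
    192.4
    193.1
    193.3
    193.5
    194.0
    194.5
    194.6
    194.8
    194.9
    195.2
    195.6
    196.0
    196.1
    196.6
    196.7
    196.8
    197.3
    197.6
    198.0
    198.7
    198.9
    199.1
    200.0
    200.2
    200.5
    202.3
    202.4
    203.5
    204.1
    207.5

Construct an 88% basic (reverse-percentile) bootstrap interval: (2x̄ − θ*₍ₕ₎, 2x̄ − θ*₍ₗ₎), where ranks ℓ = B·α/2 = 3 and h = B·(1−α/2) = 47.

(186.6, 206.4)

Percentile endpoints at ranks 3 and 47: θ*₍3₎ = 182.6, θ*₍47₎ = 202.4.
Basic interval reflects these around x̄:
  lower = 2 × 194.5 − 202.4 = 186.6
  upper = 2 × 194.5 − 182.6 = 206.4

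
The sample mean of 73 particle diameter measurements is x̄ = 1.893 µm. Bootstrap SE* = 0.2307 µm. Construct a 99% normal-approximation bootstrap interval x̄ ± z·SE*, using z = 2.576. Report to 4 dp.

(1.2987, 2.4873)

Margin = 2.576 × 0.2307 = 0.59428
Interval: 1.893 ± 0.59428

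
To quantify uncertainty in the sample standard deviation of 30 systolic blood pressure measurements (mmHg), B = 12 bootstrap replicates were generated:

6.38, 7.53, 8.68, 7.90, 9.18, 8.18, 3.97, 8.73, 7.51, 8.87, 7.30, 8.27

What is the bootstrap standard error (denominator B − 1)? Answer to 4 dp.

Bootstrap SE is the standard deviation of the 12 replicate standard deviations.
Mean of replicates: (6.38 + 7.53 + 8.68 + 7.90 + 9.18 + 8.18 + 3.97 + 8.73 + 7.51 + 8.87 + 7.30 + 8.27) / 12 = 92.50000 / 12 = 7.70833
Sum of squared deviations: (−1.32833)² + (−0.17833)² + (+0.97167)² + (+0.19167)² + (+1.47167)² + (+0.47167)² + (−3.73833)² + (+1.02167)² + (−0.19833)² + (+1.16167)² + (−0.40833)² + (+0.56167)² = 22.05537
Variance = 22.05537 / 11 = 2.00503
SE* = √2.00503

SE* = 1.4160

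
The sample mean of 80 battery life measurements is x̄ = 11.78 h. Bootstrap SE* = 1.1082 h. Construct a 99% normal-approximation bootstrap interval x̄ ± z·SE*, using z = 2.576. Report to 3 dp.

(8.925, 14.635)

Margin = 2.576 × 1.1082 = 2.8547
Interval: 11.78 ± 2.8547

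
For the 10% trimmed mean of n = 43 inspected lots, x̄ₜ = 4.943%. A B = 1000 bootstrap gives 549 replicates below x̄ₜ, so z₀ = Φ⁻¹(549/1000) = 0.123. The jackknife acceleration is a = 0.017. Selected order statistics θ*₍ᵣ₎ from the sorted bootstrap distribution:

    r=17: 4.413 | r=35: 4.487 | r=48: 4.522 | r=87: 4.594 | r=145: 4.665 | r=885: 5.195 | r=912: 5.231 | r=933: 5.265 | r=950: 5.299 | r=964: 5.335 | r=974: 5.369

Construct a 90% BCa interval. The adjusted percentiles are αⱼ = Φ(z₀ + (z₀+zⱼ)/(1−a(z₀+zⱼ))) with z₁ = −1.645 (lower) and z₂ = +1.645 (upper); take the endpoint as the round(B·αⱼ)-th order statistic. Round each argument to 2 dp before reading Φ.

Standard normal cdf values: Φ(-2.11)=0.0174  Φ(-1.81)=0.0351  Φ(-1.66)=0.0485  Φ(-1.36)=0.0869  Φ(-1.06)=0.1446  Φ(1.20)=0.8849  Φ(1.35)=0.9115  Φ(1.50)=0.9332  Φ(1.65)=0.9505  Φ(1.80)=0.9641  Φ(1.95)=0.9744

Lower: z₀ + z₁ = 0.123 + (-1.645) = -1.522; 1 − a(z₀+z₁) = 1 − (0.017)(-1.522) = 1.0259; argument = 0.123 + (-1.522)/1.0259 = -1.3606 → -1.36.
α₁ = Φ(-1.36) = 0.0869; rank = round(1000 × 0.0869) = 87; θ*₍87₎ = 4.594.
Upper: z₀ + z₂ = 1.768; 1 − a(z₀+z₂) = 0.9699; argument = 1.9458 → 1.95; α₂ = 0.9744; rank = 974; θ*₍974₎ = 5.369.

(4.594, 5.369)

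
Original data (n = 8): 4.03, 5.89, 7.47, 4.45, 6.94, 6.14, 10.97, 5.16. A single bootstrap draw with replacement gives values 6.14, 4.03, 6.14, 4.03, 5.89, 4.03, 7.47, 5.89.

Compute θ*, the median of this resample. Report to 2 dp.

θ* = 5.89

Sorted: 4.03, 4.03, 4.03, 5.89, 5.89, 6.14, 6.14, 7.47
Median = average of the two middle values = 5.89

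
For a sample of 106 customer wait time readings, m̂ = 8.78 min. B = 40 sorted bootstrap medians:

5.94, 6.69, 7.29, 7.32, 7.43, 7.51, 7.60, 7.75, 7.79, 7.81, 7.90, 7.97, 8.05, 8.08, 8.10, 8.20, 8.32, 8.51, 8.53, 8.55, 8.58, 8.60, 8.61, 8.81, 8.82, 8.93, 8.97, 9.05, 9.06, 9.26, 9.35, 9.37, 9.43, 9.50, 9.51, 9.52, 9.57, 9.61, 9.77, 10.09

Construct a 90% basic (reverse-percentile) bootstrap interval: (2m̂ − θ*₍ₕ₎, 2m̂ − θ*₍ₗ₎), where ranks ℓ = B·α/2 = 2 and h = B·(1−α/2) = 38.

(7.95, 10.87)

Percentile endpoints at ranks 2 and 38: θ*₍2₎ = 6.69, θ*₍38₎ = 9.61.
Basic interval reflects these around m̂:
  lower = 2 × 8.78 − 9.61 = 7.95
  upper = 2 × 8.78 − 6.69 = 10.87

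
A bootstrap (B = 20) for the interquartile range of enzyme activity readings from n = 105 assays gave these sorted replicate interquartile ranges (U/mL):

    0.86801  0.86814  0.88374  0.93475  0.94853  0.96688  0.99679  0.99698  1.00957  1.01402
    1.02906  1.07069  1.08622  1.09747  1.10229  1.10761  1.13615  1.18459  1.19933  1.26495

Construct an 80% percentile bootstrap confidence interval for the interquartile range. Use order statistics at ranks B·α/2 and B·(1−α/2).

(0.86814, 1.18459)

α = 0.20; lower rank = 20 × 0.100 = 2; upper rank = 20 × 0.900 = 18.
The 2nd smallest replicate is 0.86814; the 18th is 1.18459.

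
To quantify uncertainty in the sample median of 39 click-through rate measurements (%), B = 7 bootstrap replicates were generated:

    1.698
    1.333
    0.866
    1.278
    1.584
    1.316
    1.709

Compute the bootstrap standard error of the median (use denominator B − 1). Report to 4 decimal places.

Bootstrap SE is the standard deviation of the 7 replicate medians.
Mean of replicates: (1.698 + 1.333 + 0.866 + 1.278 + 1.584 + 1.316 + 1.709) / 7 = 9.78400 / 7 = 1.39771
Sum of squared deviations: (+0.30029)² + (−0.06471)² + (−0.53171)² + (−0.11971)² + (+0.18629)² + (−0.08171)² + (+0.31129)² = 0.52969
Variance = 0.52969 / 6 = 0.08828
SE* = √0.08828

SE* = 0.2971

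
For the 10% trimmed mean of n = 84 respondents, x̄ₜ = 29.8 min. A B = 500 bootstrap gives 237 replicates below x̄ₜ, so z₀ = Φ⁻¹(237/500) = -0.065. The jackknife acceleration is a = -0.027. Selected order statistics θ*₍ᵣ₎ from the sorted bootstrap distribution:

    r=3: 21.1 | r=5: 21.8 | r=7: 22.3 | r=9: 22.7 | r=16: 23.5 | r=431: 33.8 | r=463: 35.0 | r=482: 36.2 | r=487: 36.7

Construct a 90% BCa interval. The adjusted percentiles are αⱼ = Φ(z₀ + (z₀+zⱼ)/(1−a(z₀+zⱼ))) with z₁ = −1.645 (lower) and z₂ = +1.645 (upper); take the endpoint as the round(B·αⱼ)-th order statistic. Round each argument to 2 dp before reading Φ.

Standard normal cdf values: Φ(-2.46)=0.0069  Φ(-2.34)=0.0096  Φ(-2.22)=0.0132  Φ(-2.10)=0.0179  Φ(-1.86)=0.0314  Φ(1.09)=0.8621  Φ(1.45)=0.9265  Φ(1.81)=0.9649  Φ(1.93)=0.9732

(23.5, 35.0)

Lower: z₀ + z₁ = -0.065 + (-1.645) = -1.710; 1 − a(z₀+z₁) = 1 − (-0.027)(-1.710) = 0.9538; argument = -0.065 + (-1.710)/0.9538 = -1.8578 → -1.86.
α₁ = Φ(-1.86) = 0.0314; rank = round(500 × 0.0314) = 16; θ*₍16₎ = 23.5.
Upper: z₀ + z₂ = 1.580; 1 − a(z₀+z₂) = 1.0427; argument = 1.4504 → 1.45; α₂ = 0.9265; rank = 463; θ*₍463₎ = 35.0.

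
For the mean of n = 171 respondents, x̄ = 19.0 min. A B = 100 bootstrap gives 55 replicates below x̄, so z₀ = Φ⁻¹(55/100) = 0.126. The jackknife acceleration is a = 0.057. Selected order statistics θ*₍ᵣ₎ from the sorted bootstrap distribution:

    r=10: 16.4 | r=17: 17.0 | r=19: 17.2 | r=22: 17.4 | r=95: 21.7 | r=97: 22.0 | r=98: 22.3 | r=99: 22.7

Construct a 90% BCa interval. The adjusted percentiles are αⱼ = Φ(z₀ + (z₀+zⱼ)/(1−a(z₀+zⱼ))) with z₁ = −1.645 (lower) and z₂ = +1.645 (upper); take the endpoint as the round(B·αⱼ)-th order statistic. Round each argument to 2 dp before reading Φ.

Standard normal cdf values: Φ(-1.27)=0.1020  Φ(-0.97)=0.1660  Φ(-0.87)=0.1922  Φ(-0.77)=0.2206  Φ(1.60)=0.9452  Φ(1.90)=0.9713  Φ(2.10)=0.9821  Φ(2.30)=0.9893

(16.4, 22.3)

Lower: z₀ + z₁ = 0.126 + (-1.645) = -1.519; 1 − a(z₀+z₁) = 1 − (0.057)(-1.519) = 1.0866; argument = 0.126 + (-1.519)/1.0866 = -1.2720 → -1.27.
α₁ = Φ(-1.27) = 0.1020; rank = round(100 × 0.1020) = 10; θ*₍10₎ = 16.4.
Upper: z₀ + z₂ = 1.771; 1 − a(z₀+z₂) = 0.8991; argument = 2.0959 → 2.10; α₂ = 0.9821; rank = 98; θ*₍98₎ = 22.3.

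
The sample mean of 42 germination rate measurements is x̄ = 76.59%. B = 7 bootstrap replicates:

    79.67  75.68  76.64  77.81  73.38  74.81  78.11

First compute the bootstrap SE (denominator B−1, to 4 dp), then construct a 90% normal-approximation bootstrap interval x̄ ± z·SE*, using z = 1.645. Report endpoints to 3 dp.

(73.063, 80.117)

Mean of replicates = 76.5857; sum of squared deviations = 27.5882; SE* = √(27.5882/6) = 2.1443
Margin = 1.645 × 2.1443 = 3.5274
Interval: 76.59 ± 3.5274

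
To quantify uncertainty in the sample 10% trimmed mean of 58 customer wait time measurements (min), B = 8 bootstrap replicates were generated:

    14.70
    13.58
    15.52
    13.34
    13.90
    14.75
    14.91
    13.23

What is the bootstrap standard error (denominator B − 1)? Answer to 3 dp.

Bootstrap SE is the standard deviation of the 8 replicate 10% trimmed means.
Mean of replicates: (14.70 + 13.58 + 15.52 + 13.34 + 13.90 + 14.75 + 14.91 + 13.23) / 8 = 113.9300 / 8 = 14.2413
Sum of squared deviations: (+0.4587)² + (−0.6613)² + (+1.2787)² + (−0.9013)² + (−0.3413)² + (+0.5087)² + (+0.6687)² + (−1.0113)² = 4.9403
Variance = 4.9403 / 7 = 0.7058
SE* = √0.7058

SE* = 0.840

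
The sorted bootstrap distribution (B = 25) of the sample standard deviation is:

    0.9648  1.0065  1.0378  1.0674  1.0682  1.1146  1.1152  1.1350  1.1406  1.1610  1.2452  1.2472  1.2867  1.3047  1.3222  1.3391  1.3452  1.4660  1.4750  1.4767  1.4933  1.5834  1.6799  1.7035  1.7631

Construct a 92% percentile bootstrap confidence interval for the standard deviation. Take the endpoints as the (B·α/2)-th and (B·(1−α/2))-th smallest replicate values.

(0.9648, 1.7035)

α = 0.08; lower rank = 25 × 0.040 = 1; upper rank = 25 × 0.960 = 24.
The 1st smallest replicate is 0.9648; the 24th is 1.7035.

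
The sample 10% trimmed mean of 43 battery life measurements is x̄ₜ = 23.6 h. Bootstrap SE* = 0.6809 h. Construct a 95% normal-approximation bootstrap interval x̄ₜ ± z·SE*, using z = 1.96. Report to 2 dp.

(22.27, 24.93)

Margin = 1.96 × 0.6809 = 1.335
Interval: 23.6 ± 1.335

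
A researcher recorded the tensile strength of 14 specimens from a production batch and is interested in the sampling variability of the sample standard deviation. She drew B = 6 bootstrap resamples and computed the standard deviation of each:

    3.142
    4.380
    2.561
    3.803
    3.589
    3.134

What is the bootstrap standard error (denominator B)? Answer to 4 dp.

Bootstrap SE is the standard deviation of the 6 replicate standard deviations.
Mean of replicates: (3.142 + 4.380 + 2.561 + 3.803 + 3.589 + 3.134) / 6 = 20.60900 / 6 = 3.43483
Sum of squared deviations: (−0.29283)² + (+0.94517)² + (−0.87383)² + (+0.36817)² + (+0.15417)² + (−0.30083)² = 1.99249
Variance = 1.99249 / 6 = 0.33208
SE* = √0.33208

SE* = 0.5763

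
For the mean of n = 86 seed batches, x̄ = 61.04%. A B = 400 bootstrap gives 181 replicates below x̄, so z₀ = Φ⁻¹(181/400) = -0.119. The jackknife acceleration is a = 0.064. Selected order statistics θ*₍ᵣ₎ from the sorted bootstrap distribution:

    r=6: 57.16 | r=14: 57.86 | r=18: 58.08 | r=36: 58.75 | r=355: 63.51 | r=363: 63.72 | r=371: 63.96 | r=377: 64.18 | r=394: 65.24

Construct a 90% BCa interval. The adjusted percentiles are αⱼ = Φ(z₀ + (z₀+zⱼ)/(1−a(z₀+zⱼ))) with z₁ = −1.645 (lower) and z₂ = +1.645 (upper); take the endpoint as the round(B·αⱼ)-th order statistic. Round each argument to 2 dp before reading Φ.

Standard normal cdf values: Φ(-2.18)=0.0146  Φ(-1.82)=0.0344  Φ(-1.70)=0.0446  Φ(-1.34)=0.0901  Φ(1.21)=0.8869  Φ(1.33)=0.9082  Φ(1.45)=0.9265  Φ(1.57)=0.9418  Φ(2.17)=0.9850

(58.08, 64.18)

Lower: z₀ + z₁ = -0.119 + (-1.645) = -1.764; 1 − a(z₀+z₁) = 1 − (0.064)(-1.764) = 1.1129; argument = -0.119 + (-1.764)/1.1129 = -1.7041 → -1.70.
α₁ = Φ(-1.70) = 0.0446; rank = round(400 × 0.0446) = 18; θ*₍18₎ = 58.08.
Upper: z₀ + z₂ = 1.526; 1 − a(z₀+z₂) = 0.9023; argument = 1.5722 → 1.57; α₂ = 0.9418; rank = 377; θ*₍377₎ = 64.18.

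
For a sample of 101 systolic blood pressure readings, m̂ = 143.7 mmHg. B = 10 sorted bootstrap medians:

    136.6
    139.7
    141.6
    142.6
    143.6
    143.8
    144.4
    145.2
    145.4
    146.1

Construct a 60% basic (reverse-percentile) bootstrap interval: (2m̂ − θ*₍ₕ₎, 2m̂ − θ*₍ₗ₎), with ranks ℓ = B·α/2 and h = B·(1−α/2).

Percentile endpoints at ranks 2 and 8: θ*₍2₎ = 139.7, θ*₍8₎ = 145.2.
Basic interval reflects these around m̂:
  lower = 2 × 143.7 − 145.2 = 142.2
  upper = 2 × 143.7 − 139.7 = 147.7

(142.2, 147.7)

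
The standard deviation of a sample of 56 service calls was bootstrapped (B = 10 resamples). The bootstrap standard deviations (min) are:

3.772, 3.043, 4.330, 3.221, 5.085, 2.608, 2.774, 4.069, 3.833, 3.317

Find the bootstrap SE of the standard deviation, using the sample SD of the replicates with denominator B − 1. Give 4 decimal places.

SE* = 0.7632

Bootstrap SE is the standard deviation of the 10 replicate standard deviations.
Mean of replicates: (3.772 + 3.043 + 4.330 + 3.221 + 5.085 + 2.608 + 2.774 + 4.069 + 3.833 + 3.317) / 10 = 36.05200 / 10 = 3.60520
Sum of squared deviations: (+0.16680)² + (−0.56220)² + (+0.72480)² + (−0.38420)² + (+1.47980)² + (−0.99720)² + (−0.83120)² + (+0.46380)² + (+0.22780)² + (−0.28820)² = 5.24201
Variance = 5.24201 / 9 = 0.58245
SE* = √0.58245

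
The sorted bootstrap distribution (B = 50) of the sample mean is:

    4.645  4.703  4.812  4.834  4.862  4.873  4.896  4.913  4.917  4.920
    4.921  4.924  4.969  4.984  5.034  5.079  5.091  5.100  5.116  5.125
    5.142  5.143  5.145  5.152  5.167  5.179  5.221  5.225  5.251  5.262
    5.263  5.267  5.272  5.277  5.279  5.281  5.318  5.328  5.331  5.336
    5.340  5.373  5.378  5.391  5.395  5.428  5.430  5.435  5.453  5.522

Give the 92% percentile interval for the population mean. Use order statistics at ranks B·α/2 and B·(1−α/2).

(4.703, 5.435)

α = 0.08; lower rank = 50 × 0.040 = 2; upper rank = 50 × 0.960 = 48.
The 2nd smallest replicate is 4.703; the 48th is 5.435.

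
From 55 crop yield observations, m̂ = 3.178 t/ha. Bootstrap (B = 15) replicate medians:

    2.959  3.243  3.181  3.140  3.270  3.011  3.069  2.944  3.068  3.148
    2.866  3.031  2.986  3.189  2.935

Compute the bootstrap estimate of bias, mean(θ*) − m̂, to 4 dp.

mean(θ*) = (2.959 + 3.243 + 3.181 + 3.140 + 3.270 + 3.011 + 3.069 + 2.944 + 3.068 + 3.148 + 2.866 + 3.031 + 2.986 + 3.189 + 2.935) / 15 = 3.06933
bias = 3.06933 − 3.178

bias = −0.1087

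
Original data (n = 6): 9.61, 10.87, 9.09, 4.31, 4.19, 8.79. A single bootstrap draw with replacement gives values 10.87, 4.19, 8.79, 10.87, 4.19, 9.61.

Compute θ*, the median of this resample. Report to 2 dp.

Sorted: 4.19, 4.19, 8.79, 9.61, 10.87, 10.87
Median = average of the two middle values = 9.20

θ* = 9.20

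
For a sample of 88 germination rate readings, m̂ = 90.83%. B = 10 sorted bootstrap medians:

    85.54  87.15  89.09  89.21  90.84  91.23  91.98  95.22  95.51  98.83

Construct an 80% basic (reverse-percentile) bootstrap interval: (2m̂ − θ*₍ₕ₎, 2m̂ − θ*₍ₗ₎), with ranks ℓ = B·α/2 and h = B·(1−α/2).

(86.15, 96.12)

Percentile endpoints at ranks 1 and 9: θ*₍1₎ = 85.54, θ*₍9₎ = 95.51.
Basic interval reflects these around m̂:
  lower = 2 × 90.83 − 95.51 = 86.15
  upper = 2 × 90.83 − 85.54 = 96.12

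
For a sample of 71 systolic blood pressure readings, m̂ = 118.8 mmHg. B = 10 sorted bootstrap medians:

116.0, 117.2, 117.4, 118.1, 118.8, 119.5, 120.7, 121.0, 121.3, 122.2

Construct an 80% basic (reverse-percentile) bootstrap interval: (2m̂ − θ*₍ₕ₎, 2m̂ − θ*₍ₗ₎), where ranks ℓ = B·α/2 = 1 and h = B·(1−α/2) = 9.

Percentile endpoints at ranks 1 and 9: θ*₍1₎ = 116.0, θ*₍9₎ = 121.3.
Basic interval reflects these around m̂:
  lower = 2 × 118.8 − 121.3 = 116.3
  upper = 2 × 118.8 − 116.0 = 121.6

(116.3, 121.6)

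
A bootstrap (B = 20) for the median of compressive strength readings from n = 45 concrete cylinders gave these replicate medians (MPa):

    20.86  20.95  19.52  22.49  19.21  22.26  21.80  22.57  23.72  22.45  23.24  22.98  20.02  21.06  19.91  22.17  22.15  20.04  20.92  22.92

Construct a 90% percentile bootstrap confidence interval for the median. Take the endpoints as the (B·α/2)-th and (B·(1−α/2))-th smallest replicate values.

Sorted replicates: 19.21, 19.52, 19.91, 20.02, 20.04, 20.86, 20.92, 20.95, 21.06, 21.80, 22.15, 22.17, 22.26, 22.45, 22.49, 22.57, 22.92, 22.98, 23.24, 23.72
α = 0.10; lower rank = 20 × 0.050 = 1; upper rank = 20 × 0.950 = 19.
The 1st smallest replicate is 19.21; the 19th is 23.24.

(19.21, 23.24)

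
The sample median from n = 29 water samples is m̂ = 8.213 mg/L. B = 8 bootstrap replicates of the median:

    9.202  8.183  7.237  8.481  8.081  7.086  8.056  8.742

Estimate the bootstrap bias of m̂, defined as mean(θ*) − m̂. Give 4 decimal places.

bias = −0.0795

mean(θ*) = (9.202 + 8.183 + 7.237 + 8.481 + 8.081 + 7.086 + 8.056 + 8.742) / 8 = 8.13350
bias = 8.13350 − 8.213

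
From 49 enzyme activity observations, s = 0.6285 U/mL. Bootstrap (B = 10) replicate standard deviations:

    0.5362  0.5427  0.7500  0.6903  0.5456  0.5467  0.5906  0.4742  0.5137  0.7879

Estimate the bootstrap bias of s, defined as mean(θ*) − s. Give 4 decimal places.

mean(θ*) = (0.5362 + 0.5427 + 0.7500 + 0.6903 + 0.5456 + 0.5467 + 0.5906 + 0.4742 + 0.5137 + 0.7879) / 10 = 0.59779
bias = 0.59779 − 0.6285

bias = −0.0307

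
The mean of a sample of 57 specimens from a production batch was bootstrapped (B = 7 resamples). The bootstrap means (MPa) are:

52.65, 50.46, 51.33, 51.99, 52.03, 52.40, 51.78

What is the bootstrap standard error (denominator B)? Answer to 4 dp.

SE* = 0.6749

Bootstrap SE is the standard deviation of the 7 replicate means.
Mean of replicates: (52.65 + 50.46 + 51.33 + 51.99 + 52.03 + 52.40 + 51.78) / 7 = 362.64000 / 7 = 51.80571
Sum of squared deviations: (+0.84429)² + (−1.34571)² + (−0.47571)² + (+0.18429)² + (+0.22429)² + (+0.59429)² + (−0.02571)² = 3.18817
Variance = 3.18817 / 7 = 0.45545
SE* = √0.45545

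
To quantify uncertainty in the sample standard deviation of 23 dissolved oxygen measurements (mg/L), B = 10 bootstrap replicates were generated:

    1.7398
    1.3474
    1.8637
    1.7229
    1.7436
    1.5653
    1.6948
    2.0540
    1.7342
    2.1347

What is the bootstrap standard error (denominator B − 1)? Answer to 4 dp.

Bootstrap SE is the standard deviation of the 10 replicate standard deviations.
Mean of replicates: (1.7398 + 1.3474 + 1.8637 + 1.7229 + 1.7436 + 1.5653 + 1.6948 + 2.0540 + 1.7342 + 2.1347) / 10 = 17.60040 / 10 = 1.76004
Sum of squared deviations: (−0.02024)² + (−0.41264)² + (+0.10366)² + (−0.03714)² + (−0.01644)² + (−0.19474)² + (−0.06524)² + (+0.29396)² + (−0.02584)² + (+0.37466)² = 0.45271
Variance = 0.45271 / 9 = 0.05030
SE* = √0.05030

SE* = 0.2243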